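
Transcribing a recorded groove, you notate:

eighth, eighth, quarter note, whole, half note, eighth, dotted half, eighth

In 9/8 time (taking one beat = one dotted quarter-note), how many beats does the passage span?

One dotted quarter-note beat = 3 eighth notes.
Express everything in eighth notes: eighth = 1; eighth = 1; quarter note = 2; whole = 8; half note = 4; eighth = 1; dotted half = 6; eighth = 1.
Total: 1 + 1 + 2 + 8 + 4 + 1 + 6 + 1 = 24.
24 ÷ 3 = 8 beats.

8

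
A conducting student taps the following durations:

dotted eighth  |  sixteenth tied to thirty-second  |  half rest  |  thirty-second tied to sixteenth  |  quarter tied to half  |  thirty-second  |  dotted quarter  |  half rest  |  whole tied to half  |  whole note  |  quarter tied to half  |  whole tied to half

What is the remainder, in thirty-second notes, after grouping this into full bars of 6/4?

One bar of 6/4 = 48 thirty-second notes.
Convert each value to thirty-second notes: dotted eighth = 6; sixteenth tied to thirty-second (sixteenth + thirty-second) = 3; half rest = 16; thirty-second tied to sixteenth (thirty-second + sixteenth) = 3; quarter tied to half (quarter + half) = 24; thirty-second = 1; dotted quarter = 12; half rest = 16; whole tied to half (whole + half) = 48; whole note = 32; quarter tied to half (quarter + half) = 24; whole tied to half (whole + half) = 48.
Total: 6 + 3 + 16 + 3 + 24 + 1 + 12 + 16 + 48 + 32 + 24 + 48 = 233.
233 ÷ 48 = 4 complete bars with 41 thirty-second notes remaining.

41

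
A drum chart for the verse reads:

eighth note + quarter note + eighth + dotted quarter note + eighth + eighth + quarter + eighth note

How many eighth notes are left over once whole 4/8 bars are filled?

One bar of 4/8 = 4 eighth notes.
Each duration in eighth notes: eighth note = 1; quarter note = 2; eighth = 1; dotted quarter note = 3; eighth = 1; eighth = 1; quarter = 2; eighth note = 1.
Sum: 1 + 2 + 1 + 3 + 1 + 1 + 2 + 1 = 12.
12 ÷ 4 = 3 complete bars with 0 eighth notes remaining.

0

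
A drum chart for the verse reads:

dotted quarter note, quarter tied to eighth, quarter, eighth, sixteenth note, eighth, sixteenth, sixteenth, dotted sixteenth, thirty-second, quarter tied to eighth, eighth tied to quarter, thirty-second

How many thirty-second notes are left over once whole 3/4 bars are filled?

3

One bar of 3/4 = 24 thirty-second notes.
Convert each value to thirty-second notes: dotted quarter note = 12; quarter tied to eighth (quarter + eighth) = 12; quarter = 8; eighth = 4; sixteenth note = 2; eighth = 4; sixteenth = 2; sixteenth = 2; dotted sixteenth = 3; thirty-second = 1; quarter tied to eighth (quarter + eighth) = 12; eighth tied to quarter (eighth + quarter) = 12; thirty-second = 1.
Sum: 12 + 12 + 8 + 4 + 2 + 4 + 2 + 2 + 3 + 1 + 12 + 12 + 1 = 75.
75 ÷ 24 = 3 complete bars with 3 thirty-second notes remaining.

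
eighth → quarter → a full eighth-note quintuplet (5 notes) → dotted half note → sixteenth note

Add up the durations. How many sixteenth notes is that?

Working in sixteenth notes: eighth = 2; quarter = 4; a full eighth-note quintuplet (5 notes) (five quintuplet eighths span one half) = 8; dotted half note = 12; sixteenth note = 1.
Adding: 2 + 4 + 8 + 12 + 1 = 27 sixteenth notes.

27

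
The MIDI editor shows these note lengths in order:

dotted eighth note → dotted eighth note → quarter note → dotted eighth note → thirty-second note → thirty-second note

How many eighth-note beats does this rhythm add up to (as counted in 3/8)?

7

One eighth-note beat = 4 thirty-second notes.
Express everything in thirty-second notes: dotted eighth note = 6; dotted eighth note = 6; quarter note = 8; dotted eighth note = 6; thirty-second note = 1; thirty-second note = 1.
Adding: 6 + 6 + 8 + 6 + 1 + 1 = 28.
28 ÷ 4 = 7 beats.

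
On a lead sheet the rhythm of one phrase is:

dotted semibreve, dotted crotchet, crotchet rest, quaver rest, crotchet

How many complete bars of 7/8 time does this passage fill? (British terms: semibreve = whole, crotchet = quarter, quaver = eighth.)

One bar of 7/8 = 7 eighth notes.
Working in eighth notes: dotted semibreve = 12; dotted crotchet = 3; crotchet rest = 2; quaver rest = 1; crotchet = 2.
Altogether 12 + 3 + 2 + 1 + 2 = 20.
20 ÷ 7 = 2 complete bars with 6 left over.

2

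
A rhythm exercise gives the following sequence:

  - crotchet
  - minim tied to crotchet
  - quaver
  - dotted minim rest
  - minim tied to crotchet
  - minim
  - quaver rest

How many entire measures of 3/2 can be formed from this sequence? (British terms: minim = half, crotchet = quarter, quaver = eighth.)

2

One bar of 3/2 = 12 eighth notes.
Working in eighth notes: crotchet = 2; minim tied to crotchet (minim + crotchet) = 6; quaver = 1; dotted minim rest = 6; minim tied to crotchet (minim + crotchet) = 6; minim = 4; quaver rest = 1.
Altogether 2 + 6 + 1 + 6 + 6 + 4 + 1 = 26.
26 ÷ 12 = 2 complete bars with 2 left over.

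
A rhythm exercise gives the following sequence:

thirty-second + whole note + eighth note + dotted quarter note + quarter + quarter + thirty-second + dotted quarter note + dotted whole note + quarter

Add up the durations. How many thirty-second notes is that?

134

Each duration in thirty-second notes: thirty-second = 1; whole note = 32; eighth note = 4; dotted quarter note = 12; quarter = 8; quarter = 8; thirty-second = 1; dotted quarter note = 12; dotted whole note = 48; quarter = 8.
Adding: 1 + 32 + 4 + 12 + 8 + 8 + 1 + 12 + 48 + 8 = 134 thirty-second notes.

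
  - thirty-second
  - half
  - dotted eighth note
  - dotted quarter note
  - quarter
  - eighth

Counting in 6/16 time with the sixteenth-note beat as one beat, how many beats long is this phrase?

23.5

One sixteenth-note beat = 2 thirty-second notes.
Each duration in thirty-second notes: thirty-second = 1; half = 16; dotted eighth note = 6; dotted quarter note = 12; quarter = 8; eighth = 4.
Adding: 1 + 16 + 6 + 12 + 8 + 4 = 47.
47 ÷ 2 = 23.5 beats.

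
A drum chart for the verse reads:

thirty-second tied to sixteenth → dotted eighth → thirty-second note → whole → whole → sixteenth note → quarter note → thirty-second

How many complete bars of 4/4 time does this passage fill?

2

One bar of 4/4 = 32 thirty-second notes.
In thirty-second notes: thirty-second tied to sixteenth (thirty-second + sixteenth) = 3; dotted eighth = 6; thirty-second note = 1; whole = 32; whole = 32; sixteenth note = 2; quarter note = 8; thirty-second = 1.
Total: 3 + 6 + 1 + 32 + 32 + 2 + 8 + 1 = 85.
85 ÷ 32 = 2 complete bars with 21 left over.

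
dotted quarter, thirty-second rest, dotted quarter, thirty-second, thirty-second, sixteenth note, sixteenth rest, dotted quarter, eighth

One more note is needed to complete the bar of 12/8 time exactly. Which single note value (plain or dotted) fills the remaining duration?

thirty-second note

The bar of 12/8 = 48 thirty-second notes.
Express everything in thirty-second notes: dotted quarter = 12; thirty-second rest = 1; dotted quarter = 12; thirty-second = 1; thirty-second = 1; sixteenth note = 2; sixteenth rest = 2; dotted quarter = 12; eighth = 4.
Sum: 12 + 1 + 12 + 1 + 1 + 2 + 2 + 12 + 4 = 47.
Remaining: 48 − 47 = 1 thirty-second note, which is a thirty-second note.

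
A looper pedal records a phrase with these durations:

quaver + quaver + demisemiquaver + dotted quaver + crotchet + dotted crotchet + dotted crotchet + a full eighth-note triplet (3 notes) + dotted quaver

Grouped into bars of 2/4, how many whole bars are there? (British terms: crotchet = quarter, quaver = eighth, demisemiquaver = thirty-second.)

One bar of 2/4 = 16 thirty-second notes.
Each duration in thirty-second notes: quaver = 4; quaver = 4; demisemiquaver = 1; dotted quaver = 6; crotchet = 8; dotted crotchet = 12; dotted crotchet = 12; a full eighth-note triplet (3 notes) (three triplet eighths span one quarter) = 8; dotted quaver = 6.
Altogether 4 + 4 + 1 + 6 + 8 + 12 + 12 + 8 + 6 = 61.
61 ÷ 16 = 3 complete bars with 13 left over.

3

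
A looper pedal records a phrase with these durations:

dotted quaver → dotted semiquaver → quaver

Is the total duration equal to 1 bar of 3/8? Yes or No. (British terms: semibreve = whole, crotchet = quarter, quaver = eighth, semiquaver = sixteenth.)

One bar of 3/8 = 12 thirty-second notes.
Express everything in thirty-second notes: dotted quaver = 6; dotted semiquaver = 3; quaver = 4.
Adding: 6 + 3 + 4 = 13.
13 exceeds 12, so the answer is No.

No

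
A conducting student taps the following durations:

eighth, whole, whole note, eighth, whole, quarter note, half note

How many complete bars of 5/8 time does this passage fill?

6

One bar of 5/8 = 5 eighth notes.
Each duration in eighth notes: eighth = 1; whole = 8; whole note = 8; eighth = 1; whole = 8; quarter note = 2; half note = 4.
Sum: 1 + 8 + 8 + 1 + 8 + 2 + 4 = 32.
32 ÷ 5 = 6 complete bars with 2 left over.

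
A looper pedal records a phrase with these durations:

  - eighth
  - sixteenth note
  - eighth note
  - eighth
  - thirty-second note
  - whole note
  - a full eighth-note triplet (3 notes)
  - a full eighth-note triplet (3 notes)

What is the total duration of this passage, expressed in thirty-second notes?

Convert each value to thirty-second notes: eighth = 4; sixteenth note = 2; eighth note = 4; eighth = 4; thirty-second note = 1; whole note = 32; a full eighth-note triplet (3 notes) (three triplet eighths span one quarter) = 8; a full eighth-note triplet (3 notes) (three triplet eighths span one quarter) = 8.
Adding: 4 + 2 + 4 + 4 + 1 + 32 + 8 + 8 = 63 thirty-second notes.

63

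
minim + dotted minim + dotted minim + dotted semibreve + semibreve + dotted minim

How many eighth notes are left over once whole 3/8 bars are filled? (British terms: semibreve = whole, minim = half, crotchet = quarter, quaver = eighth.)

0

One bar of 3/8 = 3 eighth notes.
Convert each value to eighth notes: minim = 4; dotted minim = 6; dotted minim = 6; dotted semibreve = 12; semibreve = 8; dotted minim = 6.
Altogether 4 + 6 + 6 + 12 + 8 + 6 = 42.
42 ÷ 3 = 14 complete bars with 0 eighth notes remaining.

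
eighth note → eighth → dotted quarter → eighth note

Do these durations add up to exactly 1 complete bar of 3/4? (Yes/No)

Yes

One bar of 3/4 = 6 eighth notes.
Working in eighth notes: eighth note = 1; eighth = 1; dotted quarter = 3; eighth note = 1.
Adding: 1 + 1 + 3 + 1 = 6.
6 equals 6, so the answer is Yes.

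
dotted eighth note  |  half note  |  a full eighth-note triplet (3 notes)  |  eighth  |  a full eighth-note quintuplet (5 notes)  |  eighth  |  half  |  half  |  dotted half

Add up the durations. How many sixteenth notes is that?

In sixteenth notes: dotted eighth note = 3; half note = 8; a full eighth-note triplet (3 notes) (three triplet eighths span one quarter) = 4; eighth = 2; a full eighth-note quintuplet (5 notes) (five quintuplet eighths span one half) = 8; eighth = 2; half = 8; half = 8; dotted half = 12.
Adding: 3 + 8 + 4 + 2 + 8 + 2 + 8 + 8 + 12 = 55 sixteenth notes.

55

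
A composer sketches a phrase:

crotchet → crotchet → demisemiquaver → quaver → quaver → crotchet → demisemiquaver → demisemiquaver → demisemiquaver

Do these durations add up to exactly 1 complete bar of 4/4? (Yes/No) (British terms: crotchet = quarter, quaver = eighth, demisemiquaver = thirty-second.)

No

One bar of 4/4 = 32 thirty-second notes.
Each duration in thirty-second notes: crotchet = 8; crotchet = 8; demisemiquaver = 1; quaver = 4; quaver = 4; crotchet = 8; demisemiquaver = 1; demisemiquaver = 1; demisemiquaver = 1.
Total: 8 + 8 + 1 + 4 + 4 + 8 + 1 + 1 + 1 = 36.
36 exceeds 32, so the answer is No.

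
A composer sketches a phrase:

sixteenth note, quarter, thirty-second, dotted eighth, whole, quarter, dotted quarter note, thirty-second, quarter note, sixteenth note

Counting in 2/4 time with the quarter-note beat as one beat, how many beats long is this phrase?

10

One quarter-note beat = 8 thirty-second notes.
Working in thirty-second notes: sixteenth note = 2; quarter = 8; thirty-second = 1; dotted eighth = 6; whole = 32; quarter = 8; dotted quarter note = 12; thirty-second = 1; quarter note = 8; sixteenth note = 2.
Sum: 2 + 8 + 1 + 6 + 32 + 8 + 12 + 1 + 8 + 2 = 80.
80 ÷ 8 = 10 beats.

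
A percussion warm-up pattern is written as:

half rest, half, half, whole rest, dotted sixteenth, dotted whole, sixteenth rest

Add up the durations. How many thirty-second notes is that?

133

Each duration in thirty-second notes: half rest = 16; half = 16; half = 16; whole rest = 32; dotted sixteenth = 3; dotted whole = 48; sixteenth rest = 2.
Adding: 16 + 16 + 16 + 32 + 3 + 48 + 2 = 133 thirty-second notes.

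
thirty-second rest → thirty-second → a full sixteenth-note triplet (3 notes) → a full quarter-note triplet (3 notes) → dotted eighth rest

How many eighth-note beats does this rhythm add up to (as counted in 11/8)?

One eighth-note beat = 4 thirty-second notes.
In thirty-second notes: thirty-second rest = 1; thirty-second = 1; a full sixteenth-note triplet (3 notes) (three triplet sixteenths span one eighth) = 4; a full quarter-note triplet (3 notes) (three triplet quarters span one half) = 16; dotted eighth rest = 6.
Sum: 1 + 1 + 4 + 16 + 6 = 28.
28 ÷ 4 = 7 beats.

7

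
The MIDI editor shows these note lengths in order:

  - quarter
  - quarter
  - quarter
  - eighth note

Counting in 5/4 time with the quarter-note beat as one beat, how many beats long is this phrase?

One quarter-note beat = 2 eighth notes.
Each duration in eighth notes: quarter = 2; quarter = 2; quarter = 2; eighth note = 1.
Total: 2 + 2 + 2 + 1 = 7.
7 ÷ 2 = 3.5 beats.

3.5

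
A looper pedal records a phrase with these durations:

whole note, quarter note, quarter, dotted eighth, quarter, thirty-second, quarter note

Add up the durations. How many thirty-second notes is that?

Express everything in thirty-second notes: whole note = 32; quarter note = 8; quarter = 8; dotted eighth = 6; quarter = 8; thirty-second = 1; quarter note = 8.
Adding: 32 + 8 + 8 + 6 + 8 + 1 + 8 = 71 thirty-second notes.

71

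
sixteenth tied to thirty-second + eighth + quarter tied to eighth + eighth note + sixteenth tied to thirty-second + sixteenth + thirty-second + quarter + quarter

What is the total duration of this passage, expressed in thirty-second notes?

45

Convert each value to thirty-second notes: sixteenth tied to thirty-second (sixteenth + thirty-second) = 3; eighth = 4; quarter tied to eighth (quarter + eighth) = 12; eighth note = 4; sixteenth tied to thirty-second (sixteenth + thirty-second) = 3; sixteenth = 2; thirty-second = 1; quarter = 8; quarter = 8.
Total: 3 + 4 + 12 + 4 + 3 + 2 + 1 + 8 + 8 = 45 thirty-second notes.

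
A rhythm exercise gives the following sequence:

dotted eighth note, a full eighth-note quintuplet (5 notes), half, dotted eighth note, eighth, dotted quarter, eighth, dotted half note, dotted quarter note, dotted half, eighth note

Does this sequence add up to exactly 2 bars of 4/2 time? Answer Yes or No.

One bar of 4/2 = 32 sixteenth notes, so 2 bars = 64.
In sixteenth notes: dotted eighth note = 3; a full eighth-note quintuplet (5 notes) (five quintuplet eighths span one half) = 8; half = 8; dotted eighth note = 3; eighth = 2; dotted quarter = 6; eighth = 2; dotted half note = 12; dotted quarter note = 6; dotted half = 12; eighth note = 2.
Adding: 3 + 8 + 8 + 3 + 2 + 6 + 2 + 12 + 6 + 12 + 2 = 64.
64 equals 64, so the answer is Yes.

Yes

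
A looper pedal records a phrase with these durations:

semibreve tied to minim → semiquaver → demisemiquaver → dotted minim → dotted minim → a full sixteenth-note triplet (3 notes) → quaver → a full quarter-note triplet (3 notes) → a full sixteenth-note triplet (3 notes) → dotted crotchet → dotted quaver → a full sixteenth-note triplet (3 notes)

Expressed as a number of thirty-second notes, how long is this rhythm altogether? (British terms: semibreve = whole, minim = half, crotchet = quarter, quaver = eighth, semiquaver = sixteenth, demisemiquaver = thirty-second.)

149

Convert each value to thirty-second notes: semibreve tied to minim (semibreve + minim) = 48; semiquaver = 2; demisemiquaver = 1; dotted minim = 24; dotted minim = 24; a full sixteenth-note triplet (3 notes) (three triplet sixteenths span one eighth) = 4; quaver = 4; a full quarter-note triplet (3 notes) (three triplet quarters span one half) = 16; a full sixteenth-note triplet (3 notes) (three triplet sixteenths span one eighth) = 4; dotted crotchet = 12; dotted quaver = 6; a full sixteenth-note triplet (3 notes) (three triplet sixteenths span one eighth) = 4.
Total: 48 + 2 + 1 + 24 + 24 + 4 + 4 + 16 + 4 + 12 + 6 + 4 = 149 thirty-second notes.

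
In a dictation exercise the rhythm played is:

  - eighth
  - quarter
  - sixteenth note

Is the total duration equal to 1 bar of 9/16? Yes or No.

No

One bar of 9/16 = 9 sixteenth notes.
Each duration in sixteenth notes: eighth = 2; quarter = 4; sixteenth note = 1.
Adding: 2 + 4 + 1 = 7.
7 falls short of 9, so the answer is No.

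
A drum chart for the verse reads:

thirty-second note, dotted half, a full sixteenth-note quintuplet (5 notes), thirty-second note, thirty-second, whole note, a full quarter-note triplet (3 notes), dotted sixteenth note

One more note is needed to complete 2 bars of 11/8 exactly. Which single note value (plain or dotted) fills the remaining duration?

2 bars of 11/8 = 88 thirty-second notes.
Express everything in thirty-second notes: thirty-second note = 1; dotted half = 24; a full sixteenth-note quintuplet (5 notes) (five quintuplet sixteenths span one quarter) = 8; thirty-second note = 1; thirty-second = 1; whole note = 32; a full quarter-note triplet (3 notes) (three triplet quarters span one half) = 16; dotted sixteenth note = 3.
Sum: 1 + 24 + 8 + 1 + 1 + 32 + 16 + 3 = 86.
Remaining: 88 − 86 = 2 thirty-second notes, which is a sixteenth note.

sixteenth note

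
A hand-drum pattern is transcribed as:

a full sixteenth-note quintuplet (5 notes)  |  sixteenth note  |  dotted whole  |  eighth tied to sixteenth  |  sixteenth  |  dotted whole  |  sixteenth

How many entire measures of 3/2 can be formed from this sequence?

2

One bar of 3/2 = 24 sixteenth notes.
In sixteenth notes: a full sixteenth-note quintuplet (5 notes) (five quintuplet sixteenths span one quarter) = 4; sixteenth note = 1; dotted whole = 24; eighth tied to sixteenth (eighth + sixteenth) = 3; sixteenth = 1; dotted whole = 24; sixteenth = 1.
Adding: 4 + 1 + 24 + 3 + 1 + 24 + 1 = 58.
58 ÷ 24 = 2 complete bars with 10 left over.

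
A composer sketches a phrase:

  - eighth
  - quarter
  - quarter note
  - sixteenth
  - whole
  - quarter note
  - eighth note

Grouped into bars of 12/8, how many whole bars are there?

1

One bar of 12/8 = 24 sixteenth notes.
Express everything in sixteenth notes: eighth = 2; quarter = 4; quarter note = 4; sixteenth = 1; whole = 16; quarter note = 4; eighth note = 2.
Sum: 2 + 4 + 4 + 1 + 16 + 4 + 2 = 33.
33 ÷ 24 = 1 complete bar with 9 left over.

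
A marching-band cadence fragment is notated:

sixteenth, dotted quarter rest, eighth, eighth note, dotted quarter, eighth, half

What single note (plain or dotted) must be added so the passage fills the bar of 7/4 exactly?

sixteenth note

The bar of 7/4 = 28 sixteenth notes.
Each duration in sixteenth notes: sixteenth = 1; dotted quarter rest = 6; eighth = 2; eighth note = 2; dotted quarter = 6; eighth = 2; half = 8.
Adding: 1 + 6 + 2 + 2 + 6 + 2 + 8 = 27.
Remaining: 28 − 27 = 1 sixteenth note, which is a sixteenth note.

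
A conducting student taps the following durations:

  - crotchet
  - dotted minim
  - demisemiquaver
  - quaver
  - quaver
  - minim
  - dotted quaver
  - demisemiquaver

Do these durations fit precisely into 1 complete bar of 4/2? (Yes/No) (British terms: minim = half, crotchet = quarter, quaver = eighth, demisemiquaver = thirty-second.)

Yes

One bar of 4/2 = 64 thirty-second notes.
Working in thirty-second notes: crotchet = 8; dotted minim = 24; demisemiquaver = 1; quaver = 4; quaver = 4; minim = 16; dotted quaver = 6; demisemiquaver = 1.
Adding: 8 + 24 + 1 + 4 + 4 + 16 + 6 + 1 = 64.
64 equals 64, so the answer is Yes.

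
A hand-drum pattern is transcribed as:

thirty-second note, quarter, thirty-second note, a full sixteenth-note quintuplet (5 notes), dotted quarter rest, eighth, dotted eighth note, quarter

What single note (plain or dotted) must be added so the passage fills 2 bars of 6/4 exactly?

2 bars of 6/4 = 96 thirty-second notes.
Express everything in thirty-second notes: thirty-second note = 1; quarter = 8; thirty-second note = 1; a full sixteenth-note quintuplet (5 notes) (five quintuplet sixteenths span one quarter) = 8; dotted quarter rest = 12; eighth = 4; dotted eighth note = 6; quarter = 8.
Altogether 1 + 8 + 1 + 8 + 12 + 4 + 6 + 8 = 48.
Remaining: 96 − 48 = 48 thirty-second notes, which is a dotted whole note.

dotted whole note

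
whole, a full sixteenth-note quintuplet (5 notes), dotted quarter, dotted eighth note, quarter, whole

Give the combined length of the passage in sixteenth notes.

Convert each value to sixteenth notes: whole = 16; a full sixteenth-note quintuplet (5 notes) (five quintuplet sixteenths span one quarter) = 4; dotted quarter = 6; dotted eighth note = 3; quarter = 4; whole = 16.
Total: 16 + 4 + 6 + 3 + 4 + 16 = 49 sixteenth notes.

49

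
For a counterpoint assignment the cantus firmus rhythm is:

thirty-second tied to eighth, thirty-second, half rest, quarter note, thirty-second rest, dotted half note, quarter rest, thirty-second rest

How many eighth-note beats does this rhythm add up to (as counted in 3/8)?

One eighth-note beat = 4 thirty-second notes.
In thirty-second notes: thirty-second tied to eighth (thirty-second + eighth) = 5; thirty-second = 1; half rest = 16; quarter note = 8; thirty-second rest = 1; dotted half note = 24; quarter rest = 8; thirty-second rest = 1.
Altogether 5 + 1 + 16 + 8 + 1 + 24 + 8 + 1 = 64.
64 ÷ 4 = 16 beats.

16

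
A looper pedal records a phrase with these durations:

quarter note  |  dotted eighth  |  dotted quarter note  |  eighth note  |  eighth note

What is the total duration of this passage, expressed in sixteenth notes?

17

Express everything in sixteenth notes: quarter note = 4; dotted eighth = 3; dotted quarter note = 6; eighth note = 2; eighth note = 2.
Adding: 4 + 3 + 6 + 2 + 2 = 17 sixteenth notes.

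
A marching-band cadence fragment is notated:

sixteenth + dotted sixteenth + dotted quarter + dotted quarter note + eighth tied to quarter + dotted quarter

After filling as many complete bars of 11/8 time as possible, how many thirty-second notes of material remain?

One bar of 11/8 = 44 thirty-second notes.
In thirty-second notes: sixteenth = 2; dotted sixteenth = 3; dotted quarter = 12; dotted quarter note = 12; eighth tied to quarter (eighth + quarter) = 12; dotted quarter = 12.
Total: 2 + 3 + 12 + 12 + 12 + 12 = 53.
53 ÷ 44 = 1 complete bar with 9 thirty-second notes remaining.

9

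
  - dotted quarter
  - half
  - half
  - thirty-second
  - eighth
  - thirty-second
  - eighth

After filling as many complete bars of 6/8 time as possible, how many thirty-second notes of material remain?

One bar of 6/8 = 24 thirty-second notes.
In thirty-second notes: dotted quarter = 12; half = 16; half = 16; thirty-second = 1; eighth = 4; thirty-second = 1; eighth = 4.
Adding: 12 + 16 + 16 + 1 + 4 + 1 + 4 = 54.
54 ÷ 24 = 2 complete bars with 6 thirty-second notes remaining.

6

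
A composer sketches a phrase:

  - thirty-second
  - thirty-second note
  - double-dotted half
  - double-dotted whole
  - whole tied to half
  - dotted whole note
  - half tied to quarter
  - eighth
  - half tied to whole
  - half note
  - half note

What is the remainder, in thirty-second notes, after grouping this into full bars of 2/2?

One bar of 2/2 = 32 thirty-second notes.
Express everything in thirty-second notes: thirty-second = 1; thirty-second note = 1; double-dotted half = 28; double-dotted whole = 56; whole tied to half (whole + half) = 48; dotted whole note = 48; half tied to quarter (half + quarter) = 24; eighth = 4; half tied to whole (half + whole) = 48; half note = 16; half note = 16.
Altogether 1 + 1 + 28 + 56 + 48 + 48 + 24 + 4 + 48 + 16 + 16 = 290.
290 ÷ 32 = 9 complete bars with 2 thirty-second notes remaining.

2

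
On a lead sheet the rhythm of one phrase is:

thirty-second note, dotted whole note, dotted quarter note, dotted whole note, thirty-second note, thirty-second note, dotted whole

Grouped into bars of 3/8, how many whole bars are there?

One bar of 3/8 = 12 thirty-second notes.
Working in thirty-second notes: thirty-second note = 1; dotted whole note = 48; dotted quarter note = 12; dotted whole note = 48; thirty-second note = 1; thirty-second note = 1; dotted whole = 48.
Adding: 1 + 48 + 12 + 48 + 1 + 1 + 48 = 159.
159 ÷ 12 = 13 complete bars with 3 left over.

13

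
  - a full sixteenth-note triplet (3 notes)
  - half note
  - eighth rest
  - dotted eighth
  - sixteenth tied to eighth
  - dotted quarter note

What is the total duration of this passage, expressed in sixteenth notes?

Convert each value to sixteenth notes: a full sixteenth-note triplet (3 notes) (three triplet sixteenths span one eighth) = 2; half note = 8; eighth rest = 2; dotted eighth = 3; sixteenth tied to eighth (sixteenth + eighth) = 3; dotted quarter note = 6.
Total: 2 + 8 + 2 + 3 + 3 + 6 = 24 sixteenth notes.

24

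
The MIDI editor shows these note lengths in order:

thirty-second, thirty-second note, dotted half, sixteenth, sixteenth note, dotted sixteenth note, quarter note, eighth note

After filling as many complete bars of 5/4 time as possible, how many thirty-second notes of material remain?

One bar of 5/4 = 40 thirty-second notes.
Working in thirty-second notes: thirty-second = 1; thirty-second note = 1; dotted half = 24; sixteenth = 2; sixteenth note = 2; dotted sixteenth note = 3; quarter note = 8; eighth note = 4.
Adding: 1 + 1 + 24 + 2 + 2 + 3 + 8 + 4 = 45.
45 ÷ 40 = 1 complete bar with 5 thirty-second notes remaining.

5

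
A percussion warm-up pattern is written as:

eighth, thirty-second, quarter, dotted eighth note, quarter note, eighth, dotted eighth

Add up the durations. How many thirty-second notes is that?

Working in thirty-second notes: eighth = 4; thirty-second = 1; quarter = 8; dotted eighth note = 6; quarter note = 8; eighth = 4; dotted eighth = 6.
Total: 4 + 1 + 8 + 6 + 8 + 4 + 6 = 37 thirty-second notes.

37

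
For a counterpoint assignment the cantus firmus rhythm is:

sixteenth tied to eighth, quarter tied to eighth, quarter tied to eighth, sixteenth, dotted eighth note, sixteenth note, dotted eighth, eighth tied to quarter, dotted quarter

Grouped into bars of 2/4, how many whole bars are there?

One bar of 2/4 = 8 sixteenth notes.
Working in sixteenth notes: sixteenth tied to eighth (sixteenth + eighth) = 3; quarter tied to eighth (quarter + eighth) = 6; quarter tied to eighth (quarter + eighth) = 6; sixteenth = 1; dotted eighth note = 3; sixteenth note = 1; dotted eighth = 3; eighth tied to quarter (eighth + quarter) = 6; dotted quarter = 6.
Adding: 3 + 6 + 6 + 1 + 3 + 1 + 3 + 6 + 6 = 35.
35 ÷ 8 = 4 complete bars with 3 left over.

4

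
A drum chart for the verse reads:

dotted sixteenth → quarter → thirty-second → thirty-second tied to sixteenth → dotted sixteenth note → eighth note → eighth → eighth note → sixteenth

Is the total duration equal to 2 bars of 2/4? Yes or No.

One bar of 2/4 = 16 thirty-second notes, so 2 bars = 32.
Working in thirty-second notes: dotted sixteenth = 3; quarter = 8; thirty-second = 1; thirty-second tied to sixteenth (thirty-second + sixteenth) = 3; dotted sixteenth note = 3; eighth note = 4; eighth = 4; eighth note = 4; sixteenth = 2.
Total: 3 + 8 + 1 + 3 + 3 + 4 + 4 + 4 + 2 = 32.
32 equals 32, so the answer is Yes.

Yes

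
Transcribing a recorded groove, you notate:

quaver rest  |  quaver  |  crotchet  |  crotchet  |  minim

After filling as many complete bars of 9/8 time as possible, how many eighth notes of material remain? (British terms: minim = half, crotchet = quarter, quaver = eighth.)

One bar of 9/8 = 9 eighth notes.
In eighth notes: quaver rest = 1; quaver = 1; crotchet = 2; crotchet = 2; minim = 4.
Total: 1 + 1 + 2 + 2 + 4 = 10.
10 ÷ 9 = 1 complete bar with 1 eighth note remaining.

1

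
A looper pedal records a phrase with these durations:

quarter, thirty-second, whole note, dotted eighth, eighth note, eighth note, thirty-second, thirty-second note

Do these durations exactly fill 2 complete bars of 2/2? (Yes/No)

One bar of 2/2 = 32 thirty-second notes, so 2 bars = 64.
Convert each value to thirty-second notes: quarter = 8; thirty-second = 1; whole note = 32; dotted eighth = 6; eighth note = 4; eighth note = 4; thirty-second = 1; thirty-second note = 1.
Altogether 8 + 1 + 32 + 6 + 4 + 4 + 1 + 1 = 57.
57 falls short of 64, so the answer is No.

No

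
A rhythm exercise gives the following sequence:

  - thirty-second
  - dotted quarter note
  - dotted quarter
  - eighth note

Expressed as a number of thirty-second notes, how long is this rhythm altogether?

29

Working in thirty-second notes: thirty-second = 1; dotted quarter note = 12; dotted quarter = 12; eighth note = 4.
Altogether 1 + 12 + 12 + 4 = 29 thirty-second notes.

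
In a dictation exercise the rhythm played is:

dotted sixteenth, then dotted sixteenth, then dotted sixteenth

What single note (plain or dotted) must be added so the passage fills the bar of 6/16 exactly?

The bar of 6/16 = 12 thirty-second notes.
Express everything in thirty-second notes: dotted sixteenth = 3; dotted sixteenth = 3; dotted sixteenth = 3.
Sum: 3 + 3 + 3 = 9.
Remaining: 12 − 9 = 3 thirty-second notes, which is a dotted sixteenth note.

dotted sixteenth note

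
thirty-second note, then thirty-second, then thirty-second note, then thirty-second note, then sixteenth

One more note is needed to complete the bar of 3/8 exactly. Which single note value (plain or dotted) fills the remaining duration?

The bar of 3/8 = 12 thirty-second notes.
Convert each value to thirty-second notes: thirty-second note = 1; thirty-second = 1; thirty-second note = 1; thirty-second note = 1; sixteenth = 2.
Adding: 1 + 1 + 1 + 1 + 2 = 6.
Remaining: 12 − 6 = 6 thirty-second notes, which is a dotted eighth note.

dotted eighth note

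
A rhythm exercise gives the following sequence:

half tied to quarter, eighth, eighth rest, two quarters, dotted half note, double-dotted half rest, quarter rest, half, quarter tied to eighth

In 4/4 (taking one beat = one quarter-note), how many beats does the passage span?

17

One quarter-note beat = 2 eighth notes.
In eighth notes: half tied to quarter (half + quarter) = 6; eighth = 1; eighth rest = 1; quarter = 2; quarter = 2; dotted half note = 6; double-dotted half rest = 7; quarter rest = 2; half = 4; quarter tied to eighth (quarter + eighth) = 3.
Sum: 6 + 1 + 1 + 2 + 2 + 6 + 7 + 2 + 4 + 3 = 34.
34 ÷ 2 = 17 beats.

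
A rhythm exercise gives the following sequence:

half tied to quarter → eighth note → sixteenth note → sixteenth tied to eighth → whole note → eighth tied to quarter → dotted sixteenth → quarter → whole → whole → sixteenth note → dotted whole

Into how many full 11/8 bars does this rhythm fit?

4

One bar of 11/8 = 44 thirty-second notes.
Convert each value to thirty-second notes: half tied to quarter (half + quarter) = 24; eighth note = 4; sixteenth note = 2; sixteenth tied to eighth (sixteenth + eighth) = 6; whole note = 32; eighth tied to quarter (eighth + quarter) = 12; dotted sixteenth = 3; quarter = 8; whole = 32; whole = 32; sixteenth note = 2; dotted whole = 48.
Adding: 24 + 4 + 2 + 6 + 32 + 12 + 3 + 8 + 32 + 32 + 2 + 48 = 205.
205 ÷ 44 = 4 complete bars with 29 left over.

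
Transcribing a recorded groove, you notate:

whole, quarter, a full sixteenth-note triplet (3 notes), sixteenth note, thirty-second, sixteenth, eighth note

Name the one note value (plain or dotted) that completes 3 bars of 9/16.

thirty-second note

3 bars of 9/16 = 54 thirty-second notes.
In thirty-second notes: whole = 32; quarter = 8; a full sixteenth-note triplet (3 notes) (three triplet sixteenths span one eighth) = 4; sixteenth note = 2; thirty-second = 1; sixteenth = 2; eighth note = 4.
Sum: 32 + 8 + 4 + 2 + 1 + 2 + 4 = 53.
Remaining: 54 − 53 = 1 thirty-second note, which is a thirty-second note.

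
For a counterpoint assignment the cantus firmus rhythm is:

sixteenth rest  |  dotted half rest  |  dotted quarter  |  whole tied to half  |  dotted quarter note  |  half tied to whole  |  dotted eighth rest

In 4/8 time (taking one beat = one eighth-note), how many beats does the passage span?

One eighth-note beat = 2 sixteenth notes.
In sixteenth notes: sixteenth rest = 1; dotted half rest = 12; dotted quarter = 6; whole tied to half (whole + half) = 24; dotted quarter note = 6; half tied to whole (half + whole) = 24; dotted eighth rest = 3.
Altogether 1 + 12 + 6 + 24 + 6 + 24 + 3 = 76.
76 ÷ 2 = 38 beats.

38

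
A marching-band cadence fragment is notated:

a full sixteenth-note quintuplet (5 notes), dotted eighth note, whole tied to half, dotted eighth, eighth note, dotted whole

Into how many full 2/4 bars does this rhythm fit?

One bar of 2/4 = 8 sixteenth notes.
In sixteenth notes: a full sixteenth-note quintuplet (5 notes) (five quintuplet sixteenths span one quarter) = 4; dotted eighth note = 3; whole tied to half (whole + half) = 24; dotted eighth = 3; eighth note = 2; dotted whole = 24.
Total: 4 + 3 + 24 + 3 + 2 + 24 = 60.
60 ÷ 8 = 7 complete bars with 4 left over.

7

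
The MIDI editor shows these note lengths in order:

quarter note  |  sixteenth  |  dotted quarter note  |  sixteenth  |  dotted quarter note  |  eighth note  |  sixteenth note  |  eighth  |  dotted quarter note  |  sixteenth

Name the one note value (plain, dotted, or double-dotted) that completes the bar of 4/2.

The bar of 4/2 = 32 sixteenth notes.
Express everything in sixteenth notes: quarter note = 4; sixteenth = 1; dotted quarter note = 6; sixteenth = 1; dotted quarter note = 6; eighth note = 2; sixteenth note = 1; eighth = 2; dotted quarter note = 6; sixteenth = 1.
Adding: 4 + 1 + 6 + 1 + 6 + 2 + 1 + 2 + 6 + 1 = 30.
Remaining: 32 − 30 = 2 sixteenth notes, which is a eighth note.

eighth note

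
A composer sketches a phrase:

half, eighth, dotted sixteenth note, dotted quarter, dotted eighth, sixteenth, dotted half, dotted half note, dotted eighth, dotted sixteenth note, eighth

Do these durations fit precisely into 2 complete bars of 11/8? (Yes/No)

No

One bar of 11/8 = 44 thirty-second notes, so 2 bars = 88.
Each duration in thirty-second notes: half = 16; eighth = 4; dotted sixteenth note = 3; dotted quarter = 12; dotted eighth = 6; sixteenth = 2; dotted half = 24; dotted half note = 24; dotted eighth = 6; dotted sixteenth note = 3; eighth = 4.
Altogether 16 + 4 + 3 + 12 + 6 + 2 + 24 + 24 + 6 + 3 + 4 = 104.
104 exceeds 88, so the answer is No.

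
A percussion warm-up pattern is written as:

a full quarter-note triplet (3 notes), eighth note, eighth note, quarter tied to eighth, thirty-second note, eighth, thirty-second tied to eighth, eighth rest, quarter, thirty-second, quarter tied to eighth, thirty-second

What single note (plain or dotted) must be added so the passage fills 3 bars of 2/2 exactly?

3 bars of 2/2 = 96 thirty-second notes.
Working in thirty-second notes: a full quarter-note triplet (3 notes) (three triplet quarters span one half) = 16; eighth note = 4; eighth note = 4; quarter tied to eighth (quarter + eighth) = 12; thirty-second note = 1; eighth = 4; thirty-second tied to eighth (thirty-second + eighth) = 5; eighth rest = 4; quarter = 8; thirty-second = 1; quarter tied to eighth (quarter + eighth) = 12; thirty-second = 1.
Adding: 16 + 4 + 4 + 12 + 1 + 4 + 5 + 4 + 8 + 1 + 12 + 1 = 72.
Remaining: 96 − 72 = 24 thirty-second notes, which is a dotted half note.

dotted half note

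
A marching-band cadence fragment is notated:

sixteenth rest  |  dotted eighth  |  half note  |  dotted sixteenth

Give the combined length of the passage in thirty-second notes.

In thirty-second notes: sixteenth rest = 2; dotted eighth = 6; half note = 16; dotted sixteenth = 3.
Altogether 2 + 6 + 16 + 3 = 27 thirty-second notes.

27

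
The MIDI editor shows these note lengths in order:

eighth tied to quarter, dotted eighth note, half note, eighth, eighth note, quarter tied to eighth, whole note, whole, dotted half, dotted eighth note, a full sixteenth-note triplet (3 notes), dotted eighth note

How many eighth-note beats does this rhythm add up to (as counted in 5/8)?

One eighth-note beat = 2 sixteenth notes.
Convert each value to sixteenth notes: eighth tied to quarter (eighth + quarter) = 6; dotted eighth note = 3; half note = 8; eighth = 2; eighth note = 2; quarter tied to eighth (quarter + eighth) = 6; whole note = 16; whole = 16; dotted half = 12; dotted eighth note = 3; a full sixteenth-note triplet (3 notes) (three triplet sixteenths span one eighth) = 2; dotted eighth note = 3.
Sum: 6 + 3 + 8 + 2 + 2 + 6 + 16 + 16 + 12 + 3 + 2 + 3 = 79.
79 ÷ 2 = 39.5 beats.

39.5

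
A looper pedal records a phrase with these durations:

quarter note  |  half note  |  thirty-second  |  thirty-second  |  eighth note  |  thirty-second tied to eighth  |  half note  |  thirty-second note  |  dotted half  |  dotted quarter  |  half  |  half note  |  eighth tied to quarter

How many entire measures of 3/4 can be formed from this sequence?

One bar of 3/4 = 24 thirty-second notes.
Each duration in thirty-second notes: quarter note = 8; half note = 16; thirty-second = 1; thirty-second = 1; eighth note = 4; thirty-second tied to eighth (thirty-second + eighth) = 5; half note = 16; thirty-second note = 1; dotted half = 24; dotted quarter = 12; half = 16; half note = 16; eighth tied to quarter (eighth + quarter) = 12.
Total: 8 + 16 + 1 + 1 + 4 + 5 + 16 + 1 + 24 + 12 + 16 + 16 + 12 = 132.
132 ÷ 24 = 5 complete bars with 12 left over.

5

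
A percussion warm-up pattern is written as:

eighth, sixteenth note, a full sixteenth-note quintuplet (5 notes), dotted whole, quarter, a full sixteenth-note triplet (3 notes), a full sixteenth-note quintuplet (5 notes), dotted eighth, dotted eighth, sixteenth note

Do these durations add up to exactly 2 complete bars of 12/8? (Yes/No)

Yes

One bar of 12/8 = 24 sixteenth notes, so 2 bars = 48.
Working in sixteenth notes: eighth = 2; sixteenth note = 1; a full sixteenth-note quintuplet (5 notes) (five quintuplet sixteenths span one quarter) = 4; dotted whole = 24; quarter = 4; a full sixteenth-note triplet (3 notes) (three triplet sixteenths span one eighth) = 2; a full sixteenth-note quintuplet (5 notes) (five quintuplet sixteenths span one quarter) = 4; dotted eighth = 3; dotted eighth = 3; sixteenth note = 1.
Adding: 2 + 1 + 4 + 24 + 4 + 2 + 4 + 3 + 3 + 1 = 48.
48 equals 48, so the answer is Yes.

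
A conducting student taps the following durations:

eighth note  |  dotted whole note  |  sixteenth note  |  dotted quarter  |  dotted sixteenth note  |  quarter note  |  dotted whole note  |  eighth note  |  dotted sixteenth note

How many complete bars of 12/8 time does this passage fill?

2

One bar of 12/8 = 48 thirty-second notes.
In thirty-second notes: eighth note = 4; dotted whole note = 48; sixteenth note = 2; dotted quarter = 12; dotted sixteenth note = 3; quarter note = 8; dotted whole note = 48; eighth note = 4; dotted sixteenth note = 3.
Sum: 4 + 48 + 2 + 12 + 3 + 8 + 48 + 4 + 3 = 132.
132 ÷ 48 = 2 complete bars with 36 left over.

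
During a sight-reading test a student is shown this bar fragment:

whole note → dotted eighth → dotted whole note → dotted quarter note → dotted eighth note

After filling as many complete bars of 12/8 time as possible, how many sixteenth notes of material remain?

One bar of 12/8 = 24 sixteenth notes.
Convert each value to sixteenth notes: whole note = 16; dotted eighth = 3; dotted whole note = 24; dotted quarter note = 6; dotted eighth note = 3.
Altogether 16 + 3 + 24 + 6 + 3 = 52.
52 ÷ 24 = 2 complete bars with 4 sixteenth notes remaining.

4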